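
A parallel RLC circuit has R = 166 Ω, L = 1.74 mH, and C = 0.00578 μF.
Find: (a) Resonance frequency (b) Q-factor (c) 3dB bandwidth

Step 1 — Resonance: ω₀ = 1/√(LC) = 1/√(0.00174·5.78e-09) = 3.153e+05 rad/s.
Step 2 — f₀ = ω₀/(2π) = 5.019e+04 Hz.
Step 3 — Parallel Q: Q = R/(ω₀L) = 166/(3.153e+05·0.00174) = 0.3026.
Step 4 — Bandwidth: Δω = ω₀/Q = 1.042e+06 rad/s; BW = Δω/(2π) = 1.659e+05 Hz.

(a) f₀ = 5.019e+04 Hz  (b) Q = 0.3026  (c) BW = 1.659e+05 Hz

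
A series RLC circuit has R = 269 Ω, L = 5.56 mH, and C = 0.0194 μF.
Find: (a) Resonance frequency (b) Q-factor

Step 1 — Resonance condition Im(Z)=0 gives ω₀ = 1/√(LC).
Step 2 — ω₀ = 1/√(0.00556·1.94e-08) = 9.629e+04 rad/s.
Step 3 — f₀ = ω₀/(2π) = 1.532e+04 Hz.
Step 4 — Series Q: Q = ω₀L/R = 9.629e+04·0.00556/269 = 1.99.

(a) f₀ = 1.532e+04 Hz  (b) Q = 1.99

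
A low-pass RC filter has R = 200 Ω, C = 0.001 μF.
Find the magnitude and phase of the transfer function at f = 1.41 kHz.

Step 1 — Angular frequency: ω = 2π·1410 = 8859 rad/s.
Step 2 — Transfer function: H(jω) = 1/(1 + jωRC).
Step 3 — Denominator: 1 + jωRC = 1 + j·8859·200·1e-09 = 1 + j0.001772.
Step 4 — H = 1 - j0.001772.
Step 5 — Magnitude: |H| = 1 (-0.0 dB); phase: φ = -0.1°.

|H| = 1 (-0.0 dB), φ = -0.1°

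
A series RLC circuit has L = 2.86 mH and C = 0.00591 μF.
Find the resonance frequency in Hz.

Step 1 — Resonance condition Im(Z)=0 gives ω₀ = 1/√(LC).
Step 2 — ω₀ = 1/√(0.00286·5.91e-09) = 2.432e+05 rad/s.
Step 3 — f₀ = ω₀/(2π) = 3.871e+04 Hz.

f₀ = 3.871e+04 Hz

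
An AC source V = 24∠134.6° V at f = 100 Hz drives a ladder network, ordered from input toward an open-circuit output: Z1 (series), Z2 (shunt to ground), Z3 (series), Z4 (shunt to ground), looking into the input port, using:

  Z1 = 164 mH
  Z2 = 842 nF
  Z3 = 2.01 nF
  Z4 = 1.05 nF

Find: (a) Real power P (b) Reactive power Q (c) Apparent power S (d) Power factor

Step 1 — Angular frequency: ω = 2π·f = 2π·100 = 628.3 rad/s.
Step 2 — Component impedances:
  Z1: Z = jωL = j·628.3·0.164 = 0 + j103 Ω
  Z2: Z = 1/(jωC) = -j/(ω·C) = 0 - j1890 Ω
  Z3: Z = 1/(jωC) = -j/(ω·C) = 0 - j7.918e+05 Ω
  Z4: Z = 1/(jωC) = -j/(ω·C) = 0 - j1.516e+06 Ω
Step 3 — Ladder network (open output): work backward from the far end, alternating series and parallel combinations. Z_in = 0 - j1786 Ω = 1786∠-90.0° Ω.
Step 4 — Source phasor: V = 24∠134.6° V = -16.85 + j17.09 V.
Step 5 — Current: I = V / Z = -0.00957 - j0.009437 A = 0.01344∠-135.4° A.
Step 6 — Complex power: S = V·I* = 0 - j0.3226 VA.
Step 7 — Real power: P = Re(S) = 0 W.
Step 8 — Reactive power: Q = Im(S) = -0.3226 VAR.
Step 9 — Apparent power: |S| = 0.3226 VA.
Step 10 — Power factor: PF = P/|S| = 0 (leading).

(a) P = 0 W  (b) Q = -0.3226 VAR  (c) S = 0.3226 VA  (d) PF = 0 (leading)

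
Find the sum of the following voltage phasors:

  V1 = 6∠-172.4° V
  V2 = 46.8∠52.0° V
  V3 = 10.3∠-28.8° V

Step 1 — Convert each phasor to rectangular form:
  V1 = 6·(cos(-172.4°) + j·sin(-172.4°)) = -5.947 - j0.7935 V
  V2 = 46.8·(cos(52.0°) + j·sin(52.0°)) = 28.81 + j36.88 V
  V3 = 10.3·(cos(-28.8°) + j·sin(-28.8°)) = 9.026 - j4.962 V
Step 2 — Sum components: V_total = 31.89 + j31.12 V.
Step 3 — Convert to polar: |V_total| = 44.56 V, ∠V_total = 44.3°.

V_total = 44.56∠44.3° V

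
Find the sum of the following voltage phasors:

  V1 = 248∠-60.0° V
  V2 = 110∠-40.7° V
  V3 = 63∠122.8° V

Step 1 — Convert each phasor to rectangular form:
  V1 = 248·(cos(-60.0°) + j·sin(-60.0°)) = 124 - j214.8 V
  V2 = 110·(cos(-40.7°) + j·sin(-40.7°)) = 83.39 - j71.73 V
  V3 = 63·(cos(122.8°) + j·sin(122.8°)) = -34.13 + j52.96 V
Step 2 — Sum components: V_total = 173.3 - j233.5 V.
Step 3 — Convert to polar: |V_total| = 290.8 V, ∠V_total = -53.4°.

V_total = 290.8∠-53.4° V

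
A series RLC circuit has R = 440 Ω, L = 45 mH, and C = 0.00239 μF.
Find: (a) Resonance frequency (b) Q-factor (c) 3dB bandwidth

Step 1 — Resonance: ω₀ = 1/√(LC) = 1/√(0.045·2.39e-09) = 9.643e+04 rad/s.
Step 2 — f₀ = ω₀/(2π) = 1.535e+04 Hz.
Step 3 — Series Q: Q = ω₀L/R = 9.643e+04·0.045/440 = 9.862.
Step 4 — Bandwidth: Δω = ω₀/Q = 9778 rad/s; BW = Δω/(2π) = 1556 Hz.

(a) f₀ = 1.535e+04 Hz  (b) Q = 9.862  (c) BW = 1556 Hz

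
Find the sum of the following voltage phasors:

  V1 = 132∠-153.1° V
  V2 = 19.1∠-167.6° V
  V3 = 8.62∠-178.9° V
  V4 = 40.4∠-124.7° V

Step 1 — Convert each phasor to rectangular form:
  V1 = 132·(cos(-153.1°) + j·sin(-153.1°)) = -117.7 - j59.72 V
  V2 = 19.1·(cos(-167.6°) + j·sin(-167.6°)) = -18.65 - j4.101 V
  V3 = 8.62·(cos(-178.9°) + j·sin(-178.9°)) = -8.618 - j0.1655 V
  V4 = 40.4·(cos(-124.7°) + j·sin(-124.7°)) = -23 - j33.21 V
Step 2 — Sum components: V_total = -168 - j97.2 V.
Step 3 — Convert to polar: |V_total| = 194.1 V, ∠V_total = -149.9°.

V_total = 194.1∠-149.9° V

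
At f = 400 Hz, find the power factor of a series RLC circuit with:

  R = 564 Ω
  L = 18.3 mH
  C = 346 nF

Step 1 — Angular frequency: ω = 2π·f = 2π·400 = 2513 rad/s.
Step 2 — Component impedances:
  R: Z = R = 564 Ω
  L: Z = jωL = j·2513·0.0183 = 0 + j45.99 Ω
  C: Z = 1/(jωC) = -j/(ω·C) = 0 - j1150 Ω
Step 3 — Series combination: Z_total = R + L + C = 564 - j1104 Ω = 1240∠-62.9° Ω.
Step 4 — Power factor: PF = cos(φ) = Re(Z)/|Z| = 564/1239.696 = 0.455.
Step 5 — Type: Im(Z) = -1104 ⇒ leading (phase φ = -62.9°).

PF = 0.455 (leading, φ = -62.9°)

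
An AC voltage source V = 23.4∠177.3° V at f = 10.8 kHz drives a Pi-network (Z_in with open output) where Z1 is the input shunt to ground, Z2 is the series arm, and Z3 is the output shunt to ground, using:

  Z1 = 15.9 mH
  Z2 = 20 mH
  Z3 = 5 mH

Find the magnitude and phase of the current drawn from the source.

Step 1 — Angular frequency: ω = 2π·f = 2π·1.08e+04 = 6.786e+04 rad/s.
Step 2 — Component impedances:
  Z1: Z = jωL = j·6.786e+04·0.0159 = 0 + j1079 Ω
  Z2: Z = jωL = j·6.786e+04·0.02 = 0 + j1357 Ω
  Z3: Z = jωL = j·6.786e+04·0.005 = 0 + j339.3 Ω
Step 3 — With open output, the series arm Z2 and the output shunt Z3 appear in series to ground: Z2 + Z3 = 0 + j1696 Ω.
Step 4 — Parallel with input shunt Z1: Z_in = Z1 || (Z2 + Z3) = 0 + j659.5 Ω = 659.5∠90.0° Ω.
Step 5 — Source phasor: V = 23.4∠177.3° V = -23.37 + j1.102 V.
Step 6 — Ohm's law: I = V / Z_total = (-23.37 + j1.102) / (0 + j659.5) = 0.001671 + j0.03544 A.
Step 7 — Convert to polar: |I| = 0.03548 A, ∠I = 87.3°.

I = 0.03548∠87.3° A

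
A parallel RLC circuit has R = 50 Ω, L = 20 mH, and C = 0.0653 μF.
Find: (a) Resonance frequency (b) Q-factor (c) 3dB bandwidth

Step 1 — Resonance: ω₀ = 1/√(LC) = 1/√(0.02·6.53e-08) = 2.767e+04 rad/s.
Step 2 — f₀ = ω₀/(2π) = 4404 Hz.
Step 3 — Parallel Q: Q = R/(ω₀L) = 50/(2.767e+04·0.02) = 0.09035.
Step 4 — Bandwidth: Δω = ω₀/Q = 3.063e+05 rad/s; BW = Δω/(2π) = 4.875e+04 Hz.

(a) f₀ = 4404 Hz  (b) Q = 0.09035  (c) BW = 4.875e+04 Hz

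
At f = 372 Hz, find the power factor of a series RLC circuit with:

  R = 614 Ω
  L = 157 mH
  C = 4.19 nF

Step 1 — Angular frequency: ω = 2π·f = 2π·372 = 2337 rad/s.
Step 2 — Component impedances:
  R: Z = R = 614 Ω
  L: Z = jωL = j·2337·0.157 = 0 + j367 Ω
  C: Z = 1/(jωC) = -j/(ω·C) = 0 - j1.021e+05 Ω
Step 3 — Series combination: Z_total = R + L + C = 614 - j1.017e+05 Ω = 1.017e+05∠-89.7° Ω.
Step 4 — Power factor: PF = cos(φ) = Re(Z)/|Z| = 614/1.0174e+05 = 0.006035.
Step 5 — Type: Im(Z) = -1.017e+05 ⇒ leading (phase φ = -89.7°).

PF = 0.006035 (leading, φ = -89.7°)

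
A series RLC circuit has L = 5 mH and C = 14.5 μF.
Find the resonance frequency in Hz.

Step 1 — Resonance condition Im(Z)=0 gives ω₀ = 1/√(LC).
Step 2 — ω₀ = 1/√(0.005·1.45e-05) = 3714 rad/s.
Step 3 — f₀ = ω₀/(2π) = 591.1 Hz.

f₀ = 591.1 Hz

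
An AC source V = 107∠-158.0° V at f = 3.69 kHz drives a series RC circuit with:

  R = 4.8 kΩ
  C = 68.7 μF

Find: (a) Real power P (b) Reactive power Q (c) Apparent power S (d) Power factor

Step 1 — Angular frequency: ω = 2π·f = 2π·3690 = 2.318e+04 rad/s.
Step 2 — Component impedances:
  R: Z = R = 4800 Ω
  C: Z = 1/(jωC) = -j/(ω·C) = 0 - j0.6278 Ω
Step 3 — Series combination: Z_total = R + C = 4800 - j0.6278 Ω = 4800∠-0.0° Ω.
Step 4 — Source phasor: V = 107∠-158.0° V = -99.21 - j40.08 V.
Step 5 — Current: I = V / Z = -0.02067 - j0.008353 A = 0.02229∠-158.0° A.
Step 6 — Complex power: S = V·I* = 2.385 - j0.000312 VA.
Step 7 — Real power: P = Re(S) = 2.385 W.
Step 8 — Reactive power: Q = Im(S) = -0.000312 VAR.
Step 9 — Apparent power: |S| = 2.385 VA.
Step 10 — Power factor: PF = P/|S| = 1 (leading).

(a) P = 2.385 W  (b) Q = -0.000312 VAR  (c) S = 2.385 VA  (d) PF = 1 (leading)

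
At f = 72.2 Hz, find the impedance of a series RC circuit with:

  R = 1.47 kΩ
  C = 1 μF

Step 1 — Angular frequency: ω = 2π·f = 2π·72.2 = 453.6 rad/s.
Step 2 — Component impedances:
  R: Z = R = 1470 Ω
  C: Z = 1/(jωC) = -j/(ω·C) = 0 - j2204 Ω
Step 3 — Series combination: Z_total = R + C = 1470 - j2204 Ω = 2650∠-56.3° Ω.

Z = 1470 - j2204 Ω = 2650∠-56.3° Ω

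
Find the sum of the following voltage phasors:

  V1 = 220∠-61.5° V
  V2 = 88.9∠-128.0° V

Step 1 — Convert each phasor to rectangular form:
  V1 = 220·(cos(-61.5°) + j·sin(-61.5°)) = 105 - j193.3 V
  V2 = 88.9·(cos(-128.0°) + j·sin(-128.0°)) = -54.73 - j70.05 V
Step 2 — Sum components: V_total = 50.24 - j263.4 V.
Step 3 — Convert to polar: |V_total| = 268.1 V, ∠V_total = -79.2°.

V_total = 268.1∠-79.2° V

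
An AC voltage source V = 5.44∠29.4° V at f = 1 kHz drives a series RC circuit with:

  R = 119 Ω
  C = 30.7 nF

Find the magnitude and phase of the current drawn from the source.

Step 1 — Angular frequency: ω = 2π·f = 2π·1000 = 6283 rad/s.
Step 2 — Component impedances:
  R: Z = R = 119 Ω
  C: Z = 1/(jωC) = -j/(ω·C) = 0 - j5184 Ω
Step 3 — Series combination: Z_total = R + C = 119 - j5184 Ω = 5186∠-88.7° Ω.
Step 4 — Source phasor: V = 5.44∠29.4° V = 4.739 + j2.671 V.
Step 5 — Ohm's law: I = V / Z_total = (4.739 + j2.671) / (119 - j5184) = -0.0004939 + j0.0009255 A.
Step 6 — Convert to polar: |I| = 0.001049 A, ∠I = 118.1°.

I = 0.001049∠118.1° A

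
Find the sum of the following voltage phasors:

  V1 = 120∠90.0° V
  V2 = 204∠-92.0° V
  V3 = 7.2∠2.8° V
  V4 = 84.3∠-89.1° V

Step 1 — Convert each phasor to rectangular form:
  V1 = 120·(cos(90.0°) + j·sin(90.0°)) = 0 + j120 V
  V2 = 204·(cos(-92.0°) + j·sin(-92.0°)) = -7.119 - j203.9 V
  V3 = 7.2·(cos(2.8°) + j·sin(2.8°)) = 7.191 + j0.3517 V
  V4 = 84.3·(cos(-89.1°) + j·sin(-89.1°)) = 1.324 - j84.29 V
Step 2 — Sum components: V_total = 1.396 - j167.8 V.
Step 3 — Convert to polar: |V_total| = 167.8 V, ∠V_total = -89.5°.

V_total = 167.8∠-89.5° V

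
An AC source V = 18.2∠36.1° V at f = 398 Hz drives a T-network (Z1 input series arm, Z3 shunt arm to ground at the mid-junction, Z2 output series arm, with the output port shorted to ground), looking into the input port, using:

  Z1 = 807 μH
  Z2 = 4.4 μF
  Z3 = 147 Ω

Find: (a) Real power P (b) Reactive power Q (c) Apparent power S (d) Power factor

Step 1 — Angular frequency: ω = 2π·f = 2π·398 = 2501 rad/s.
Step 2 — Component impedances:
  Z1: Z = jωL = j·2501·0.000807 = 0 + j2.018 Ω
  Z2: Z = 1/(jωC) = -j/(ω·C) = 0 - j90.88 Ω
  Z3: Z = R = 147 Ω
Step 3 — With the output port shorted to ground, the output series arm Z2 runs from the junction to ground; the shunt arm Z3 also runs from the junction to ground. They appear in parallel: Z3 || Z2 = 40.65 - j65.75 Ω.
Step 4 — Series with input arm Z1: Z_in = Z1 + (Z3 || Z2) = 40.65 - j63.73 Ω = 75.59∠-57.5° Ω.
Step 5 — Source phasor: V = 18.2∠36.1° V = 14.71 + j10.72 V.
Step 6 — Current: I = V / Z = -0.01499 + j0.2403 A = 0.2408∠93.6° A.
Step 7 — Complex power: S = V·I* = 2.356 - j3.694 VA.
Step 8 — Real power: P = Re(S) = 2.356 W.
Step 9 — Reactive power: Q = Im(S) = -3.694 VAR.
Step 10 — Apparent power: |S| = 4.382 VA.
Step 11 — Power factor: PF = P/|S| = 0.5378 (leading).

(a) P = 2.356 W  (b) Q = -3.694 VAR  (c) S = 4.382 VA  (d) PF = 0.5378 (leading)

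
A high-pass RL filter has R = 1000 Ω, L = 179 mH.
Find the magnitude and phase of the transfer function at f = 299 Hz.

Step 1 — Angular frequency: ω = 2π·299 = 1879 rad/s.
Step 2 — Transfer function: H(jω) = jωL/(R + jωL).
Step 3 — Numerator jωL = j·336.3; denominator R + jωL = 1000 + j336.3.
Step 4 — H = 0.1016 + j0.3021.
Step 5 — Magnitude: |H| = 0.3187 (-9.9 dB); phase: φ = 71.4°.

|H| = 0.3187 (-9.9 dB), φ = 71.4°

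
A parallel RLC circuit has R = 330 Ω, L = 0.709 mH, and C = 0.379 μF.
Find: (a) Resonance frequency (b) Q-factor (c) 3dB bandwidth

Step 1 — Resonance: ω₀ = 1/√(LC) = 1/√(0.000709·3.79e-07) = 6.1e+04 rad/s.
Step 2 — f₀ = ω₀/(2π) = 9709 Hz.
Step 3 — Parallel Q: Q = R/(ω₀L) = 330/(6.1e+04·0.000709) = 7.63.
Step 4 — Bandwidth: Δω = ω₀/Q = 7996 rad/s; BW = Δω/(2π) = 1273 Hz.

(a) f₀ = 9709 Hz  (b) Q = 7.63  (c) BW = 1273 Hz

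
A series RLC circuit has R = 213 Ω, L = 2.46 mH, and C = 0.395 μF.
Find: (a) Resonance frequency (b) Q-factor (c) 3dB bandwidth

Step 1 — Resonance: ω₀ = 1/√(LC) = 1/√(0.00246·3.95e-07) = 3.208e+04 rad/s.
Step 2 — f₀ = ω₀/(2π) = 5106 Hz.
Step 3 — Series Q: Q = ω₀L/R = 3.208e+04·0.00246/213 = 0.3705.
Step 4 — Bandwidth: Δω = ω₀/Q = 8.659e+04 rad/s; BW = Δω/(2π) = 1.378e+04 Hz.

(a) f₀ = 5106 Hz  (b) Q = 0.3705  (c) BW = 1.378e+04 Hz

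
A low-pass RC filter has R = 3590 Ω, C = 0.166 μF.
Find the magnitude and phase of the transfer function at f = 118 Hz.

Step 1 — Angular frequency: ω = 2π·118 = 741.4 rad/s.
Step 2 — Transfer function: H(jω) = 1/(1 + jωRC).
Step 3 — Denominator: 1 + jωRC = 1 + j·741.4·3590·1.66e-07 = 1 + j0.4418.
Step 4 — H = 0.8367 - j0.3697.
Step 5 — Magnitude: |H| = 0.9147 (-0.8 dB); phase: φ = -23.8°.

|H| = 0.9147 (-0.8 dB), φ = -23.8°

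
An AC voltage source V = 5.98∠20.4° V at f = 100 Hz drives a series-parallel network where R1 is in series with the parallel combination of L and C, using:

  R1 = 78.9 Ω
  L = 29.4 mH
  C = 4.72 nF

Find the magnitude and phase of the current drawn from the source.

Step 1 — Angular frequency: ω = 2π·f = 2π·100 = 628.3 rad/s.
Step 2 — Component impedances:
  R1: Z = R = 78.9 Ω
  L: Z = jωL = j·628.3·0.0294 = 0 + j18.47 Ω
  C: Z = 1/(jωC) = -j/(ω·C) = 0 - j3.372e+05 Ω
Step 3 — Parallel branch: L || C = 1/(1/L + 1/C) = 0 + j18.47 Ω.
Step 4 — Series with R1: Z_total = R1 + (L || C) = 78.9 + j18.47 Ω = 81.03∠13.2° Ω.
Step 5 — Source phasor: V = 5.98∠20.4° V = 5.605 + j2.084 V.
Step 6 — Ohm's law: I = V / Z_total = (5.605 + j2.084) / (78.9 + j18.47) = 0.07321 + j0.009278 A.
Step 7 — Convert to polar: |I| = 0.0738 A, ∠I = 7.2°.

I = 0.0738∠7.2° A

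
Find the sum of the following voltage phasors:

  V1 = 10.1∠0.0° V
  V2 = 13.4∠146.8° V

Step 1 — Convert each phasor to rectangular form:
  V1 = 10.1·(cos(0.0°) + j·sin(0.0°)) = 10.1 V
  V2 = 13.4·(cos(146.8°) + j·sin(146.8°)) = -11.21 + j7.337 V
Step 2 — Sum components: V_total = -1.113 + j7.337 V.
Step 3 — Convert to polar: |V_total| = 7.421 V, ∠V_total = 98.6°.

V_total = 7.421∠98.6° V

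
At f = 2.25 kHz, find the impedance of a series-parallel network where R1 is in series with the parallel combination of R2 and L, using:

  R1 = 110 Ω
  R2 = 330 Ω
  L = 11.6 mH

Step 1 — Angular frequency: ω = 2π·f = 2π·2250 = 1.414e+04 rad/s.
Step 2 — Component impedances:
  R1: Z = R = 110 Ω
  R2: Z = R = 330 Ω
  L: Z = jωL = j·1.414e+04·0.0116 = 0 + j164 Ω
Step 3 — Parallel branch: R2 || L = 1/(1/R2 + 1/L) = 65.35 + j131.5 Ω.
Step 4 — Series with R1: Z_total = R1 + (R2 || L) = 175.4 + j131.5 Ω = 219.2∠36.9° Ω.

Z = 175.4 + j131.5 Ω = 219.2∠36.9° Ω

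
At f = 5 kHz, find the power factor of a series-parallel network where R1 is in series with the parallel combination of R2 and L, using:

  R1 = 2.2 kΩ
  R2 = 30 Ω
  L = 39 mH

Step 1 — Angular frequency: ω = 2π·f = 2π·5000 = 3.142e+04 rad/s.
Step 2 — Component impedances:
  R1: Z = R = 2200 Ω
  R2: Z = R = 30 Ω
  L: Z = jωL = j·3.142e+04·0.039 = 0 + j1225 Ω
Step 3 — Parallel branch: R2 || L = 1/(1/R2 + 1/L) = 29.98 + j0.7341 Ω.
Step 4 — Series with R1: Z_total = R1 + (R2 || L) = 2230 + j0.7341 Ω = 2230∠0.0° Ω.
Step 5 — Power factor: PF = cos(φ) = Re(Z)/|Z| = 2230/2230 = 1.
Step 6 — Type: Im(Z) = 0.7341 ⇒ lagging (phase φ = 0.0°).

PF = 1 (lagging, φ = 0.0°)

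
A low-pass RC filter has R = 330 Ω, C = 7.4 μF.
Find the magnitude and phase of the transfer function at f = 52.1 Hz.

Step 1 — Angular frequency: ω = 2π·52.1 = 327.4 rad/s.
Step 2 — Transfer function: H(jω) = 1/(1 + jωRC).
Step 3 — Denominator: 1 + jωRC = 1 + j·327.4·330·7.4e-06 = 1 + j0.7994.
Step 4 — H = 0.6101 - j0.4877.
Step 5 — Magnitude: |H| = 0.7811 (-2.1 dB); phase: φ = -38.6°.

|H| = 0.7811 (-2.1 dB), φ = -38.6°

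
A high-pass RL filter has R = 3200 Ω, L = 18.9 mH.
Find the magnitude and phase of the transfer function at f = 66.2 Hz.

Step 1 — Angular frequency: ω = 2π·66.2 = 415.9 rad/s.
Step 2 — Transfer function: H(jω) = jωL/(R + jωL).
Step 3 — Numerator jωL = j·7.861; denominator R + jωL = 3200 + j7.861.
Step 4 — H = 6.035e-06 + j0.002457.
Step 5 — Magnitude: |H| = 0.002457 (-52.2 dB); phase: φ = 89.9°.

|H| = 0.002457 (-52.2 dB), φ = 89.9°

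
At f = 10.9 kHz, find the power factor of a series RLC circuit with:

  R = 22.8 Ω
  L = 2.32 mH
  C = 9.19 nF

Step 1 — Angular frequency: ω = 2π·f = 2π·1.09e+04 = 6.849e+04 rad/s.
Step 2 — Component impedances:
  R: Z = R = 22.8 Ω
  L: Z = jωL = j·6.849e+04·0.00232 = 0 + j158.9 Ω
  C: Z = 1/(jωC) = -j/(ω·C) = 0 - j1589 Ω
Step 3 — Series combination: Z_total = R + L + C = 22.8 - j1430 Ω = 1430∠-89.1° Ω.
Step 4 — Power factor: PF = cos(φ) = Re(Z)/|Z| = 22.8/1430 = 0.01594.
Step 5 — Type: Im(Z) = -1430 ⇒ leading (phase φ = -89.1°).

PF = 0.01594 (leading, φ = -89.1°)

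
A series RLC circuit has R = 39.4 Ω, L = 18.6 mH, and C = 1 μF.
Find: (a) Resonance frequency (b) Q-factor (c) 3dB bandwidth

Step 1 — Resonance: ω₀ = 1/√(LC) = 1/√(0.0186·1e-06) = 7332 rad/s.
Step 2 — f₀ = ω₀/(2π) = 1167 Hz.
Step 3 — Series Q: Q = ω₀L/R = 7332·0.0186/39.4 = 3.461.
Step 4 — Bandwidth: Δω = ω₀/Q = 2118 rad/s; BW = Δω/(2π) = 337.1 Hz.

(a) f₀ = 1167 Hz  (b) Q = 3.461  (c) BW = 337.1 Hz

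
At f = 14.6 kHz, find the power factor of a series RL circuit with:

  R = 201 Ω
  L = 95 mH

Step 1 — Angular frequency: ω = 2π·f = 2π·1.46e+04 = 9.173e+04 rad/s.
Step 2 — Component impedances:
  R: Z = R = 201 Ω
  L: Z = jωL = j·9.173e+04·0.095 = 0 + j8715 Ω
Step 3 — Series combination: Z_total = R + L = 201 + j8715 Ω = 8717∠88.7° Ω.
Step 4 — Power factor: PF = cos(φ) = Re(Z)/|Z| = 201/8717 = 0.02306.
Step 5 — Type: Im(Z) = 8715 ⇒ lagging (phase φ = 88.7°).

PF = 0.02306 (lagging, φ = 88.7°)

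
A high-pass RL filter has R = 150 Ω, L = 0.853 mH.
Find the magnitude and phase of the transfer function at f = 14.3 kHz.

Step 1 — Angular frequency: ω = 2π·1.43e+04 = 8.985e+04 rad/s.
Step 2 — Transfer function: H(jω) = jωL/(R + jωL).
Step 3 — Numerator jωL = j·76.64; denominator R + jωL = 150 + j76.64.
Step 4 — H = 0.207 + j0.4052.
Step 5 — Magnitude: |H| = 0.455 (-6.8 dB); phase: φ = 62.9°.

|H| = 0.455 (-6.8 dB), φ = 62.9°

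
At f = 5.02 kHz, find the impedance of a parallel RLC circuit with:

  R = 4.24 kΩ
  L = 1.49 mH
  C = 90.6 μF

Step 1 — Angular frequency: ω = 2π·f = 2π·5020 = 3.154e+04 rad/s.
Step 2 — Component impedances:
  R: Z = R = 4240 Ω
  L: Z = jωL = j·3.154e+04·0.00149 = 0 + j47 Ω
  C: Z = 1/(jωC) = -j/(ω·C) = 0 - j0.3499 Ω
Step 3 — Parallel combination: 1/Z_total = 1/R + 1/L + 1/C; Z_total = 2.932e-05 - j0.3526 Ω = 0.3526∠-90.0° Ω.

Z = 2.932e-05 - j0.3526 Ω = 0.3526∠-90.0° Ω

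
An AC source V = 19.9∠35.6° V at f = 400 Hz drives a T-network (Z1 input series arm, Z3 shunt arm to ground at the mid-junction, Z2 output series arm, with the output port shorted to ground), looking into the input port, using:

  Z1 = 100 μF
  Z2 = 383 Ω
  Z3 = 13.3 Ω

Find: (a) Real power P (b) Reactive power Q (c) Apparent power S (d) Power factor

Step 1 — Angular frequency: ω = 2π·f = 2π·400 = 2513 rad/s.
Step 2 — Component impedances:
  Z1: Z = 1/(jωC) = -j/(ω·C) = 0 - j3.979 Ω
  Z2: Z = R = 383 Ω
  Z3: Z = R = 13.3 Ω
Step 3 — With the output port shorted to ground, the output series arm Z2 runs from the junction to ground; the shunt arm Z3 also runs from the junction to ground. They appear in parallel: Z3 || Z2 = 12.85 Ω.
Step 4 — Series with input arm Z1: Z_in = Z1 + (Z3 || Z2) = 12.85 - j3.979 Ω = 13.46∠-17.2° Ω.
Step 5 — Source phasor: V = 19.9∠35.6° V = 16.18 + j11.58 V.
Step 6 — Current: I = V / Z = 0.8942 + j1.178 A = 1.479∠52.8° A.
Step 7 — Complex power: S = V·I* = 28.12 - j8.703 VA.
Step 8 — Real power: P = Re(S) = 28.12 W.
Step 9 — Reactive power: Q = Im(S) = -8.703 VAR.
Step 10 — Apparent power: |S| = 29.43 VA.
Step 11 — Power factor: PF = P/|S| = 0.9553 (leading).

(a) P = 28.12 W  (b) Q = -8.703 VAR  (c) S = 29.43 VA  (d) PF = 0.9553 (leading)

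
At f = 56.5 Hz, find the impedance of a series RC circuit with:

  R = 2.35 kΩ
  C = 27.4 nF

Step 1 — Angular frequency: ω = 2π·f = 2π·56.5 = 355 rad/s.
Step 2 — Component impedances:
  R: Z = R = 2350 Ω
  C: Z = 1/(jωC) = -j/(ω·C) = 0 - j1.028e+05 Ω
Step 3 — Series combination: Z_total = R + C = 2350 - j1.028e+05 Ω = 1.028e+05∠-88.7° Ω.

Z = 2350 - j1.028e+05 Ω = 1.028e+05∠-88.7° Ω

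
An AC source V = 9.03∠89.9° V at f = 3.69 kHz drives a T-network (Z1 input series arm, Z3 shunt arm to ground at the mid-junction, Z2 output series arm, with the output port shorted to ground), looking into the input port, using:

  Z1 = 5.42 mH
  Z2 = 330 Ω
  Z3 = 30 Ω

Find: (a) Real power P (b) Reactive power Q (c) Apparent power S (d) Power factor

Step 1 — Angular frequency: ω = 2π·f = 2π·3690 = 2.318e+04 rad/s.
Step 2 — Component impedances:
  Z1: Z = jωL = j·2.318e+04·0.00542 = 0 + j125.7 Ω
  Z2: Z = R = 330 Ω
  Z3: Z = R = 30 Ω
Step 3 — With the output port shorted to ground, the output series arm Z2 runs from the junction to ground; the shunt arm Z3 also runs from the junction to ground. They appear in parallel: Z3 || Z2 = 27.5 Ω.
Step 4 — Series with input arm Z1: Z_in = Z1 + (Z3 || Z2) = 27.5 + j125.7 Ω = 128.6∠77.7° Ω.
Step 5 — Source phasor: V = 9.03∠89.9° V = 0.01576 + j9.03 V.
Step 6 — Current: I = V / Z = 0.0686 + j0.01489 A = 0.0702∠12.2° A.
Step 7 — Complex power: S = V·I* = 0.1355 + j0.6192 VA.
Step 8 — Real power: P = Re(S) = 0.1355 W.
Step 9 — Reactive power: Q = Im(S) = 0.6192 VAR.
Step 10 — Apparent power: |S| = 0.6339 VA.
Step 11 — Power factor: PF = P/|S| = 0.2138 (lagging).

(a) P = 0.1355 W  (b) Q = 0.6192 VAR  (c) S = 0.6339 VA  (d) PF = 0.2138 (lagging)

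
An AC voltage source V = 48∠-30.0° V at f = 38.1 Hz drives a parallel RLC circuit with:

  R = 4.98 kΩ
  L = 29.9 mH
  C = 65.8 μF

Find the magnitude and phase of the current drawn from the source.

Step 1 — Angular frequency: ω = 2π·f = 2π·38.1 = 239.4 rad/s.
Step 2 — Component impedances:
  R: Z = R = 4980 Ω
  L: Z = jωL = j·239.4·0.0299 = 0 + j7.158 Ω
  C: Z = 1/(jωC) = -j/(ω·C) = 0 - j63.48 Ω
Step 3 — Parallel combination: 1/Z_total = 1/R + 1/L + 1/C; Z_total = 0.01307 + j8.067 Ω = 8.067∠89.9° Ω.
Step 4 — Source phasor: V = 48∠-30.0° V = 41.57 - j24 V.
Step 5 — Ohm's law: I = V / Z_total = (41.57 - j24) / (0.01307 + j8.067) = -2.967 - j5.158 A.
Step 6 — Convert to polar: |I| = 5.95 A, ∠I = -119.9°.

I = 5.95∠-119.9° A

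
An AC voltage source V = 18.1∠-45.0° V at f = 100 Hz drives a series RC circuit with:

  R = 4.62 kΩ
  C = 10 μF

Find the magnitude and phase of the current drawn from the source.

Step 1 — Angular frequency: ω = 2π·f = 2π·100 = 628.3 rad/s.
Step 2 — Component impedances:
  R: Z = R = 4620 Ω
  C: Z = 1/(jωC) = -j/(ω·C) = 0 - j159.2 Ω
Step 3 — Series combination: Z_total = R + C = 4620 - j159.2 Ω = 4623∠-2.0° Ω.
Step 4 — Source phasor: V = 18.1∠-45.0° V = 12.8 - j12.8 V.
Step 5 — Ohm's law: I = V / Z_total = (12.8 - j12.8) / (4620 - j159.2) = 0.002862 - j0.002672 A.
Step 6 — Convert to polar: |I| = 0.003915 A, ∠I = -43.0°.

I = 0.003915∠-43.0° A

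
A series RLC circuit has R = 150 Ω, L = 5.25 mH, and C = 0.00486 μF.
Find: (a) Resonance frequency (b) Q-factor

Step 1 — Resonance condition Im(Z)=0 gives ω₀ = 1/√(LC).
Step 2 — ω₀ = 1/√(0.00525·4.86e-09) = 1.98e+05 rad/s.
Step 3 — f₀ = ω₀/(2π) = 3.151e+04 Hz.
Step 4 — Series Q: Q = ω₀L/R = 1.98e+05·0.00525/150 = 6.929.

(a) f₀ = 3.151e+04 Hz  (b) Q = 6.929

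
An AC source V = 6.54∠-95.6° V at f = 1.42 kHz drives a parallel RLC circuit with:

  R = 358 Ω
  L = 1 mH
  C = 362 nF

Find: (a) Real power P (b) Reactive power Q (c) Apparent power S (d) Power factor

Step 1 — Angular frequency: ω = 2π·f = 2π·1420 = 8922 rad/s.
Step 2 — Component impedances:
  R: Z = R = 358 Ω
  L: Z = jωL = j·8922·0.001 = 0 + j8.922 Ω
  C: Z = 1/(jωC) = -j/(ω·C) = 0 - j309.6 Ω
Step 3 — Parallel combination: 1/Z_total = 1/R + 1/L + 1/C; Z_total = 0.2356 + j9.181 Ω = 9.184∠88.5° Ω.
Step 4 — Source phasor: V = 6.54∠-95.6° V = -0.6382 - j6.509 V.
Step 5 — Current: I = V / Z = -0.7103 + j0.05129 A = 0.7121∠175.9° A.
Step 6 — Complex power: S = V·I* = 0.1195 + j4.656 VA.
Step 7 — Real power: P = Re(S) = 0.1195 W.
Step 8 — Reactive power: Q = Im(S) = 4.656 VAR.
Step 9 — Apparent power: |S| = 4.657 VA.
Step 10 — Power factor: PF = P/|S| = 0.02565 (lagging).

(a) P = 0.1195 W  (b) Q = 4.656 VAR  (c) S = 4.657 VA  (d) PF = 0.02565 (lagging)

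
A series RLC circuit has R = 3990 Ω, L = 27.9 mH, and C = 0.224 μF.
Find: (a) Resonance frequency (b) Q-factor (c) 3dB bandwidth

Step 1 — Resonance condition Im(Z)=0 gives ω₀ = 1/√(LC).
Step 2 — ω₀ = 1/√(0.0279·2.24e-07) = 1.265e+04 rad/s.
Step 3 — f₀ = ω₀/(2π) = 2013 Hz.
Step 4 — Series Q: Q = ω₀L/R = 1.265e+04·0.0279/3990 = 0.08845.
Step 5 — 3dB bandwidth: Δω = ω₀/Q = 1.43e+05 rad/s; BW = Δω/(2π) = 2.276e+04 Hz.

(a) f₀ = 2013 Hz  (b) Q = 0.08845  (c) BW = 2.276e+04 Hz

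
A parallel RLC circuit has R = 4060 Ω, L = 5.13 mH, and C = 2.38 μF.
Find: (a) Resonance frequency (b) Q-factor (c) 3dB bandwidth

Step 1 — Resonance: ω₀ = 1/√(LC) = 1/√(0.00513·2.38e-06) = 9050 rad/s.
Step 2 — f₀ = ω₀/(2π) = 1440 Hz.
Step 3 — Parallel Q: Q = R/(ω₀L) = 4060/(9050·0.00513) = 87.45.
Step 4 — Bandwidth: Δω = ω₀/Q = 103.5 rad/s; BW = Δω/(2π) = 16.47 Hz.

(a) f₀ = 1440 Hz  (b) Q = 87.45  (c) BW = 16.47 Hz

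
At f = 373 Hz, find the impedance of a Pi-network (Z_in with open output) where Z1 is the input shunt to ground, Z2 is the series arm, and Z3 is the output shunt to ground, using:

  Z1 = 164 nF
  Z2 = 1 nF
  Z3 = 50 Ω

Step 1 — Angular frequency: ω = 2π·f = 2π·373 = 2344 rad/s.
Step 2 — Component impedances:
  Z1: Z = 1/(jωC) = -j/(ω·C) = 0 - j2602 Ω
  Z2: Z = 1/(jωC) = -j/(ω·C) = 0 - j4.267e+05 Ω
  Z3: Z = R = 50 Ω
Step 3 — With open output, the series arm Z2 and the output shunt Z3 appear in series to ground: Z2 + Z3 = 50 - j4.267e+05 Ω.
Step 4 — Parallel with input shunt Z1: Z_in = Z1 || (Z2 + Z3) = 0.001837 - j2586 Ω = 2586∠-90.0° Ω.

Z = 0.001837 - j2586 Ω = 2586∠-90.0° Ω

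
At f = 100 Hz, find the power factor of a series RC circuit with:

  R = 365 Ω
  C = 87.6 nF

Step 1 — Angular frequency: ω = 2π·f = 2π·100 = 628.3 rad/s.
Step 2 — Component impedances:
  R: Z = R = 365 Ω
  C: Z = 1/(jωC) = -j/(ω·C) = 0 - j1.817e+04 Ω
Step 3 — Series combination: Z_total = R + C = 365 - j1.817e+04 Ω = 1.817e+04∠-88.8° Ω.
Step 4 — Power factor: PF = cos(φ) = Re(Z)/|Z| = 365/1.817e+04 = 0.02009.
Step 5 — Type: Im(Z) = -1.817e+04 ⇒ leading (phase φ = -88.8°).

PF = 0.02009 (leading, φ = -88.8°)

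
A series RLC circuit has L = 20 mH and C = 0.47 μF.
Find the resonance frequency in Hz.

Step 1 — Resonance condition Im(Z)=0 gives ω₀ = 1/√(LC).
Step 2 — ω₀ = 1/√(0.02·4.7e-07) = 1.031e+04 rad/s.
Step 3 — f₀ = ω₀/(2π) = 1642 Hz.

f₀ = 1642 Hz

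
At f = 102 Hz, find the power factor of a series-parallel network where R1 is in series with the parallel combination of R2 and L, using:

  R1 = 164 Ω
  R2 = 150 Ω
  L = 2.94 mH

Step 1 — Angular frequency: ω = 2π·f = 2π·102 = 640.9 rad/s.
Step 2 — Component impedances:
  R1: Z = R = 164 Ω
  R2: Z = R = 150 Ω
  L: Z = jωL = j·640.9·0.00294 = 0 + j1.884 Ω
Step 3 — Parallel branch: R2 || L = 1/(1/R2 + 1/L) = 0.02366 + j1.884 Ω.
Step 4 — Series with R1: Z_total = R1 + (R2 || L) = 164 + j1.884 Ω = 164∠0.7° Ω.
Step 5 — Power factor: PF = cos(φ) = Re(Z)/|Z| = 164.02/164.03 = 0.9999.
Step 6 — Type: Im(Z) = 1.884 ⇒ lagging (phase φ = 0.7°).

PF = 0.9999 (lagging, φ = 0.7°)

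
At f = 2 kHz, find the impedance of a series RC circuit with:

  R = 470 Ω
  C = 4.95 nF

Step 1 — Angular frequency: ω = 2π·f = 2π·2000 = 1.257e+04 rad/s.
Step 2 — Component impedances:
  R: Z = R = 470 Ω
  C: Z = 1/(jωC) = -j/(ω·C) = 0 - j1.608e+04 Ω
Step 3 — Series combination: Z_total = R + C = 470 - j1.608e+04 Ω = 1.608e+04∠-88.3° Ω.

Z = 470 - j1.608e+04 Ω = 1.608e+04∠-88.3° Ω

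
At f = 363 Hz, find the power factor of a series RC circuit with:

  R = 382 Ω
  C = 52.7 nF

Step 1 — Angular frequency: ω = 2π·f = 2π·363 = 2281 rad/s.
Step 2 — Component impedances:
  R: Z = R = 382 Ω
  C: Z = 1/(jωC) = -j/(ω·C) = 0 - j8320 Ω
Step 3 — Series combination: Z_total = R + C = 382 - j8320 Ω = 8328∠-87.4° Ω.
Step 4 — Power factor: PF = cos(φ) = Re(Z)/|Z| = 382/8328 = 0.04587.
Step 5 — Type: Im(Z) = -8320 ⇒ leading (phase φ = -87.4°).

PF = 0.04587 (leading, φ = -87.4°)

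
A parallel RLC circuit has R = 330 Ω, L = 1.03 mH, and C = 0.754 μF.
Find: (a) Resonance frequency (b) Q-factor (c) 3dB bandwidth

Step 1 — Resonance: ω₀ = 1/√(LC) = 1/√(0.00103·7.54e-07) = 3.588e+04 rad/s.
Step 2 — f₀ = ω₀/(2π) = 5711 Hz.
Step 3 — Parallel Q: Q = R/(ω₀L) = 330/(3.588e+04·0.00103) = 8.929.
Step 4 — Bandwidth: Δω = ω₀/Q = 4019 rad/s; BW = Δω/(2π) = 639.6 Hz.

(a) f₀ = 5711 Hz  (b) Q = 8.929  (c) BW = 639.6 Hz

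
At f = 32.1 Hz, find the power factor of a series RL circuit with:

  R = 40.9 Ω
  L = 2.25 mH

Step 1 — Angular frequency: ω = 2π·f = 2π·32.1 = 201.7 rad/s.
Step 2 — Component impedances:
  R: Z = R = 40.9 Ω
  L: Z = jωL = j·201.7·0.00225 = 0 + j0.4538 Ω
Step 3 — Series combination: Z_total = R + L = 40.9 + j0.4538 Ω = 40.9∠0.6° Ω.
Step 4 — Power factor: PF = cos(φ) = Re(Z)/|Z| = 40.9/40.903 = 0.9999.
Step 5 — Type: Im(Z) = 0.4538 ⇒ lagging (phase φ = 0.6°).

PF = 0.9999 (lagging, φ = 0.6°)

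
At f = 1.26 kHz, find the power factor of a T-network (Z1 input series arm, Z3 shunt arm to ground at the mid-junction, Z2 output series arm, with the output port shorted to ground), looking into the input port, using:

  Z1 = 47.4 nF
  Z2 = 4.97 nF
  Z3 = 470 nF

Step 1 — Angular frequency: ω = 2π·f = 2π·1260 = 7917 rad/s.
Step 2 — Component impedances:
  Z1: Z = 1/(jωC) = -j/(ω·C) = 0 - j2665 Ω
  Z2: Z = 1/(jωC) = -j/(ω·C) = 0 - j2.542e+04 Ω
  Z3: Z = 1/(jωC) = -j/(ω·C) = 0 - j268.8 Ω
Step 3 — With the output port shorted to ground, the output series arm Z2 runs from the junction to ground; the shunt arm Z3 also runs from the junction to ground. They appear in parallel: Z3 || Z2 = 0 - j265.9 Ω.
Step 4 — Series with input arm Z1: Z_in = Z1 + (Z3 || Z2) = 0 - j2931 Ω = 2931∠-90.0° Ω.
Step 5 — Power factor: PF = cos(φ) = Re(Z)/|Z| = 0/2931 = 0.
Step 6 — Type: Im(Z) = -2931 ⇒ leading (phase φ = -90.0°).

PF = 0 (leading, φ = -90.0°)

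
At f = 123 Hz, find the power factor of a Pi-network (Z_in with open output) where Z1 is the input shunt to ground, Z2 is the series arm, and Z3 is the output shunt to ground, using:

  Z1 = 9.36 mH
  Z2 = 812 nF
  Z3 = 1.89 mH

Step 1 — Angular frequency: ω = 2π·f = 2π·123 = 772.8 rad/s.
Step 2 — Component impedances:
  Z1: Z = jωL = j·772.8·0.00936 = 0 + j7.234 Ω
  Z2: Z = 1/(jωC) = -j/(ω·C) = 0 - j1594 Ω
  Z3: Z = jωL = j·772.8·0.00189 = 0 + j1.461 Ω
Step 3 — With open output, the series arm Z2 and the output shunt Z3 appear in series to ground: Z2 + Z3 = 0 - j1592 Ω.
Step 4 — Parallel with input shunt Z1: Z_in = Z1 || (Z2 + Z3) = 0 + j7.267 Ω = 7.267∠90.0° Ω.
Step 5 — Power factor: PF = cos(φ) = Re(Z)/|Z| = -0/7.267 = -0.
Step 6 — Type: Im(Z) = 7.267 ⇒ lagging (phase φ = 90.0°).

PF = -0 (lagging, φ = 90.0°)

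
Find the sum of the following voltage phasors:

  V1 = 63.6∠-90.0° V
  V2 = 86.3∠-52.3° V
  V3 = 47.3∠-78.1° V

Step 1 — Convert each phasor to rectangular form:
  V1 = 63.6·(cos(-90.0°) + j·sin(-90.0°)) = 0 - j63.6 V
  V2 = 86.3·(cos(-52.3°) + j·sin(-52.3°)) = 52.77 - j68.28 V
  V3 = 47.3·(cos(-78.1°) + j·sin(-78.1°)) = 9.753 - j46.28 V
Step 2 — Sum components: V_total = 62.53 - j178.2 V.
Step 3 — Convert to polar: |V_total| = 188.8 V, ∠V_total = -70.7°.

V_total = 188.8∠-70.7° V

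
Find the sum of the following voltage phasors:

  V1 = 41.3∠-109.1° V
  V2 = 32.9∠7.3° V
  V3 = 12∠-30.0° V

Step 1 — Convert each phasor to rectangular form:
  V1 = 41.3·(cos(-109.1°) + j·sin(-109.1°)) = -13.51 - j39.03 V
  V2 = 32.9·(cos(7.3°) + j·sin(7.3°)) = 32.63 + j4.18 V
  V3 = 12·(cos(-30.0°) + j·sin(-30.0°)) = 10.39 - j6 V
Step 2 — Sum components: V_total = 29.51 - j40.85 V.
Step 3 — Convert to polar: |V_total| = 50.39 V, ∠V_total = -54.2°.

V_total = 50.39∠-54.2° V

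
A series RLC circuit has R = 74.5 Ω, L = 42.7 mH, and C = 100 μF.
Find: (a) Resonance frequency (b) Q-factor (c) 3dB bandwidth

Step 1 — Resonance: ω₀ = 1/√(LC) = 1/√(0.0427·0.0001) = 483.9 rad/s.
Step 2 — f₀ = ω₀/(2π) = 77.02 Hz.
Step 3 — Series Q: Q = ω₀L/R = 483.9·0.0427/74.5 = 0.2774.
Step 4 — Bandwidth: Δω = ω₀/Q = 1745 rad/s; BW = Δω/(2π) = 277.7 Hz.

(a) f₀ = 77.02 Hz  (b) Q = 0.2774  (c) BW = 277.7 Hz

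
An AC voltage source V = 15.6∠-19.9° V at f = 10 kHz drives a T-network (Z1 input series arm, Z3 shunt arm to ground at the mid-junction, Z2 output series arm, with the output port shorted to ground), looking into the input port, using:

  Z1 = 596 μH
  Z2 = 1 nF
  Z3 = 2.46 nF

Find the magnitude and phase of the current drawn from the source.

Step 1 — Angular frequency: ω = 2π·f = 2π·1e+04 = 6.283e+04 rad/s.
Step 2 — Component impedances:
  Z1: Z = jωL = j·6.283e+04·0.000596 = 0 + j37.45 Ω
  Z2: Z = 1/(jωC) = -j/(ω·C) = 0 - j1.592e+04 Ω
  Z3: Z = 1/(jωC) = -j/(ω·C) = 0 - j6470 Ω
Step 3 — With the output port shorted to ground, the output series arm Z2 runs from the junction to ground; the shunt arm Z3 also runs from the junction to ground. They appear in parallel: Z3 || Z2 = 0 - j4600 Ω.
Step 4 — Series with input arm Z1: Z_in = Z1 + (Z3 || Z2) = 0 - j4562 Ω = 4562∠-90.0° Ω.
Step 5 — Source phasor: V = 15.6∠-19.9° V = 14.67 - j5.31 V.
Step 6 — Ohm's law: I = V / Z_total = (14.67 - j5.31) / (0 - j4562) = 0.001164 + j0.003215 A.
Step 7 — Convert to polar: |I| = 0.003419 A, ∠I = 70.1°.

I = 0.003419∠70.1° A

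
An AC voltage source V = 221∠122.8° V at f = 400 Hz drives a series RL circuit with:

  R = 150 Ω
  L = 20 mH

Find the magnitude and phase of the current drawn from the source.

Step 1 — Angular frequency: ω = 2π·f = 2π·400 = 2513 rad/s.
Step 2 — Component impedances:
  R: Z = R = 150 Ω
  L: Z = jωL = j·2513·0.02 = 0 + j50.27 Ω
Step 3 — Series combination: Z_total = R + L = 150 + j50.27 Ω = 158.2∠18.5° Ω.
Step 4 — Source phasor: V = 221∠122.8° V = -119.7 + j185.8 V.
Step 5 — Ohm's law: I = V / Z_total = (-119.7 + j185.8) / (150 + j50.27) = -0.3444 + j1.354 A.
Step 6 — Convert to polar: |I| = 1.397 A, ∠I = 104.3°.

I = 1.397∠104.3° A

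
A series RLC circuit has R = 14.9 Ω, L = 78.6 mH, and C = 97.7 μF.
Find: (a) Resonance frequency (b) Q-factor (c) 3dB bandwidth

Step 1 — Resonance condition Im(Z)=0 gives ω₀ = 1/√(LC).
Step 2 — ω₀ = 1/√(0.0786·9.77e-05) = 360.9 rad/s.
Step 3 — f₀ = ω₀/(2π) = 57.43 Hz.
Step 4 — Series Q: Q = ω₀L/R = 360.9·0.0786/14.9 = 1.904.
Step 5 — 3dB bandwidth: Δω = ω₀/Q = 189.6 rad/s; BW = Δω/(2π) = 30.17 Hz.

(a) f₀ = 57.43 Hz  (b) Q = 1.904  (c) BW = 30.17 Hz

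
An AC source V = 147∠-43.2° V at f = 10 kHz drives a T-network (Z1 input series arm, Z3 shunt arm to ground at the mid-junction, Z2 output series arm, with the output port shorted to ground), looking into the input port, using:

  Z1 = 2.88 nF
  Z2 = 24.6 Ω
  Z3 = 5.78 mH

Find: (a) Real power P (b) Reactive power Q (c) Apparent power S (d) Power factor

Step 1 — Angular frequency: ω = 2π·f = 2π·1e+04 = 6.283e+04 rad/s.
Step 2 — Component impedances:
  Z1: Z = 1/(jωC) = -j/(ω·C) = 0 - j5526 Ω
  Z2: Z = R = 24.6 Ω
  Z3: Z = jωL = j·6.283e+04·0.00578 = 0 + j363.2 Ω
Step 3 — With the output port shorted to ground, the output series arm Z2 runs from the junction to ground; the shunt arm Z3 also runs from the junction to ground. They appear in parallel: Z3 || Z2 = 24.49 + j1.659 Ω.
Step 4 — Series with input arm Z1: Z_in = Z1 + (Z3 || Z2) = 24.49 - j5525 Ω = 5525∠-89.7° Ω.
Step 5 — Source phasor: V = 147∠-43.2° V = 107.2 - j100.6 V.
Step 6 — Current: I = V / Z = 0.0183 + j0.01932 A = 0.02661∠46.5° A.
Step 7 — Complex power: S = V·I* = 0.01734 - j3.911 VA.
Step 8 — Real power: P = Re(S) = 0.01734 W.
Step 9 — Reactive power: Q = Im(S) = -3.911 VAR.
Step 10 — Apparent power: |S| = 3.911 VA.
Step 11 — Power factor: PF = P/|S| = 0.004432 (leading).

(a) P = 0.01734 W  (b) Q = -3.911 VAR  (c) S = 3.911 VA  (d) PF = 0.004432 (leading)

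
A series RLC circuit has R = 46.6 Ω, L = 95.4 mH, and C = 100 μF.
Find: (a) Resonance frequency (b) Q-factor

Step 1 — Resonance condition Im(Z)=0 gives ω₀ = 1/√(LC).
Step 2 — ω₀ = 1/√(0.0954·0.0001) = 323.8 rad/s.
Step 3 — f₀ = ω₀/(2π) = 51.53 Hz.
Step 4 — Series Q: Q = ω₀L/R = 323.8·0.0954/46.6 = 0.6628.

(a) f₀ = 51.53 Hz  (b) Q = 0.6628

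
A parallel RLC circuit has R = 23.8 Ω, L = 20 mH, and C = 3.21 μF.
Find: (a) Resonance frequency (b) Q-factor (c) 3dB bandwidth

Step 1 — Resonance: ω₀ = 1/√(LC) = 1/√(0.02·3.21e-06) = 3947 rad/s.
Step 2 — f₀ = ω₀/(2π) = 628.1 Hz.
Step 3 — Parallel Q: Q = R/(ω₀L) = 23.8/(3947·0.02) = 0.3015.
Step 4 — Bandwidth: Δω = ω₀/Q = 1.309e+04 rad/s; BW = Δω/(2π) = 2083 Hz.

(a) f₀ = 628.1 Hz  (b) Q = 0.3015  (c) BW = 2083 Hz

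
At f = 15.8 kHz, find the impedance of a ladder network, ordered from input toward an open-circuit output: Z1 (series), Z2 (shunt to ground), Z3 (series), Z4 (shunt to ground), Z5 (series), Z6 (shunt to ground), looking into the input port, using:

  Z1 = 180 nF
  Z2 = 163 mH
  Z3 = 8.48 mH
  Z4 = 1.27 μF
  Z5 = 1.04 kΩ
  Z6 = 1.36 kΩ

Step 1 — Angular frequency: ω = 2π·f = 2π·1.58e+04 = 9.927e+04 rad/s.
Step 2 — Component impedances:
  Z1: Z = 1/(jωC) = -j/(ω·C) = 0 - j55.96 Ω
  Z2: Z = jωL = j·9.927e+04·0.163 = 0 + j1.618e+04 Ω
  Z3: Z = jωL = j·9.927e+04·0.00848 = 0 + j841.8 Ω
  Z4: Z = 1/(jωC) = -j/(ω·C) = 0 - j7.932 Ω
  Z5: Z = R = 1040 Ω
  Z6: Z = R = 1360 Ω
Step 3 — Ladder network (open output): work backward from the far end, alternating series and parallel combinations. Z_in = 0.02371 + j737.1 Ω = 737.1∠90.0° Ω.

Z = 0.02371 + j737.1 Ω = 737.1∠90.0° Ω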